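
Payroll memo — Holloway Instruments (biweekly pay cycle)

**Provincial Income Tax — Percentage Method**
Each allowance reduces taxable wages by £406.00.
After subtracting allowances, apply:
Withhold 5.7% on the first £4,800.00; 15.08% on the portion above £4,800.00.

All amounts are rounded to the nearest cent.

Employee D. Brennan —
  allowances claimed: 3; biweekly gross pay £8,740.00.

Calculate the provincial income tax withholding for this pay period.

Provincial Income Tax: taxable = £8,740.00 − 3×£406.00 = £7,522.00
  £273.60 + 15.08% × (£7,522.00 − £4,800.00) = £273.60 + 15.08% × £2,722.00 = £684.08

£684.08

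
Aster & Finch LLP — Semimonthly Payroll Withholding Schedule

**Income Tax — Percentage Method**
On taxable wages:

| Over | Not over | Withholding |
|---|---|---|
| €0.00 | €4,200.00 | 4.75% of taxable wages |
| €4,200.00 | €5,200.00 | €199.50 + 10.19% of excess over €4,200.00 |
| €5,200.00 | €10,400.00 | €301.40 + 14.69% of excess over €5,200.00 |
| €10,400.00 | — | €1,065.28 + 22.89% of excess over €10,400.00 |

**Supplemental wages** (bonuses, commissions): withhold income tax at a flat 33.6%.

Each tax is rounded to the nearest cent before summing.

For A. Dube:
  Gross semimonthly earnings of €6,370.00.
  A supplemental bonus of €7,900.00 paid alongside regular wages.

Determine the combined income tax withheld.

Income Tax: taxable = €6,370.00
  €301.40 + 14.69% × (€6,370.00 − €5,200.00) = €301.40 + 14.69% × €1,170.00 = €473.27
Supplemental (33.6% flat on bonus): 33.6% × €7,900.00 = €2,654.40
Total income tax: €473.27 + €2,654.40 = €3,127.67

€3,127.67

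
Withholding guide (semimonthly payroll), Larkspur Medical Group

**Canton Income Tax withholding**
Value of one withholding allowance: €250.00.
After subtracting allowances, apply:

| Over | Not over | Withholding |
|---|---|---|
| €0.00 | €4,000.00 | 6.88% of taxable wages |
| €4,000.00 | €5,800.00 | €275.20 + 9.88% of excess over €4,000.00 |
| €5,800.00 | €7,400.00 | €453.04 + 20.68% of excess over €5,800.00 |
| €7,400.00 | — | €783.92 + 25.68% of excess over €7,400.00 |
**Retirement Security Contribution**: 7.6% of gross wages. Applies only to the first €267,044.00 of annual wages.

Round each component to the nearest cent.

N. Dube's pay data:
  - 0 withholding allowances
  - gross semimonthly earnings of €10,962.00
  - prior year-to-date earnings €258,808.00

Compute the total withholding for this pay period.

Canton Income Tax: taxable = €10,962.00
  €783.92 + 25.68% × (€10,962.00 − €7,400.00) = €783.92 + 25.68% × €3,562.00 = €1,698.64
Retirement Security Contribution: cap €267,044.00 − YTD €258,808.00 = €8,236.00 subject; 7.6% × €8,236.00 = €625.94
Total: €1,698.64 + €625.94 = €2,324.58

€2,324.58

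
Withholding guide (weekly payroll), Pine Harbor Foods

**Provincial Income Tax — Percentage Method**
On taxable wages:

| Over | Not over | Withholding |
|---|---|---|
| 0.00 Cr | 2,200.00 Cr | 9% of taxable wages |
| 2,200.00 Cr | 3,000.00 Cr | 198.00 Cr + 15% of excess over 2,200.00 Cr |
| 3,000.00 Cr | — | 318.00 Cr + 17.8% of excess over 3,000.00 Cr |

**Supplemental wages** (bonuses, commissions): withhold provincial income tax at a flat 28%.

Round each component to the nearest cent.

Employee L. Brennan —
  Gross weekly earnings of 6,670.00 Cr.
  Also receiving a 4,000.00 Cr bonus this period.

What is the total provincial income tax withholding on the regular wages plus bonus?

Provincial Income Tax: taxable = 6,670.00 Cr
  318.00 Cr + 17.8% × (6,670.00 Cr − 3,000.00 Cr) = 318.00 Cr + 17.8% × 3,670.00 Cr = 971.26 Cr
Supplemental (28% flat on bonus): 28% × 4,000.00 Cr = 1,120.00 Cr
Total provincial income tax: 971.26 Cr + 1,120.00 Cr = 2,091.26 Cr

2,091.26 Cr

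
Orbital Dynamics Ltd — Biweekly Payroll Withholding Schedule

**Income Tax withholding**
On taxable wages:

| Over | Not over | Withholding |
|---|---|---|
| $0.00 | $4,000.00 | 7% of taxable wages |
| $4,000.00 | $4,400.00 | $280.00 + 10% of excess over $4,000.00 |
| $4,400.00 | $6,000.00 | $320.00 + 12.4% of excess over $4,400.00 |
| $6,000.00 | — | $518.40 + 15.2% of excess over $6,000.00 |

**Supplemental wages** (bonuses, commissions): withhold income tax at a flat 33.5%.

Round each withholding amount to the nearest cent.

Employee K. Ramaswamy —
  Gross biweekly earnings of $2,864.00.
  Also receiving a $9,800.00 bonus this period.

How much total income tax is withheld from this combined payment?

$3,483.48

Income Tax: taxable = $2,864.00
  7% × $2,864.00 = $200.48
Supplemental (33.5% flat on bonus): 33.5% × $9,800.00 = $3,283.00
Total income tax: $200.48 + $3,283.00 = $3,483.48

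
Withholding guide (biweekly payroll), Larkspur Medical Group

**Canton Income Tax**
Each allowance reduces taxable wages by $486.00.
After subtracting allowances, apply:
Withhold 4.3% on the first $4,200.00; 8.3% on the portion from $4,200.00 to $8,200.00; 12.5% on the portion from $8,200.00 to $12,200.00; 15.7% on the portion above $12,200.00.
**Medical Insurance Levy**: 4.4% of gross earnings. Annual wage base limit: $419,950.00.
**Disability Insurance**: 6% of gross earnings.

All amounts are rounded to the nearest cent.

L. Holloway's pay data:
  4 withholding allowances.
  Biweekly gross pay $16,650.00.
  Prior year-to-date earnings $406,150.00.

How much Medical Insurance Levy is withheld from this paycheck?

Medical Insurance Levy: cap $419,950.00 − YTD $406,150.00 = $13,800.00 subject; 4.4% × $13,800.00 = $607.20

$607.20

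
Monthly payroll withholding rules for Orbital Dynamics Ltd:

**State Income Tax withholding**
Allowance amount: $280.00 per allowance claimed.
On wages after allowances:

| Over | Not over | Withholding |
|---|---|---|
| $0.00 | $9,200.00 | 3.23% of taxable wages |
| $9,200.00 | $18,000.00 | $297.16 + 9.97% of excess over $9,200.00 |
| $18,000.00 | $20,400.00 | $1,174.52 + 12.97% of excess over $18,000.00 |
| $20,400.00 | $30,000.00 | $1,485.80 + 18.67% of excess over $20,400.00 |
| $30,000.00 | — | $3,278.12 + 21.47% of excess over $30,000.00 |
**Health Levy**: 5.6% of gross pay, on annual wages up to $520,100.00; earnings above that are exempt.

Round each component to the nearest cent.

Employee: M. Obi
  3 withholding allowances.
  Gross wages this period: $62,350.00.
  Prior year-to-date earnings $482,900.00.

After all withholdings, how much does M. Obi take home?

State Income Tax: taxable = $62,350.00 − 3×$280.00 = $61,510.00
  $3,278.12 + 21.47% × ($61,510.00 − $30,000.00) = $3,278.12 + 21.47% × $31,510.00 = $10,043.32
Health Levy: cap $520,100.00 − YTD $482,900.00 = $37,200.00 subject; 5.6% × $37,200.00 = $2,083.20
Total withheld: $10,043.32 + $2,083.20 = $12,126.52
Net pay: $62,350.00 − $12,126.52 = $50,223.48

$50,223.48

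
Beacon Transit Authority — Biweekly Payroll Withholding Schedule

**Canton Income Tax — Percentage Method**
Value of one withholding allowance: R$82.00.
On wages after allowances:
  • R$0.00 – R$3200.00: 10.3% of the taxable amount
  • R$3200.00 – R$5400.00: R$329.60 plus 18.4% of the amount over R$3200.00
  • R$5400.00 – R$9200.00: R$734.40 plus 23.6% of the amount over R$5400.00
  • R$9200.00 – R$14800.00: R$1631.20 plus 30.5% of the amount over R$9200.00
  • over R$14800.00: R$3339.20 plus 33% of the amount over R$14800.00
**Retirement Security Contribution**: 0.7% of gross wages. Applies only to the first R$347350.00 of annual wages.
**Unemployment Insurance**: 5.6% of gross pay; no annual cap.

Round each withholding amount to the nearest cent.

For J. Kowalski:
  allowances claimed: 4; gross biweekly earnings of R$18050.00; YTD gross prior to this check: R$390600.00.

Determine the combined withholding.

R$5314.26

Canton Income Tax: taxable = R$18050.00 − 4×R$82.00 = R$17722.00
  R$3339.20 + 33% × (R$17722.00 − R$14800.00) = R$3339.20 + 33% × R$2922.00 = R$4303.46
Retirement Security Contribution: YTD R$390600.00 ≥ cap R$347350.00 → R$0.00
Unemployment Insurance: 5.6% × R$18050.00 = R$1010.80
Total: R$4303.46 + R$0.00 + R$1010.80 = R$5314.26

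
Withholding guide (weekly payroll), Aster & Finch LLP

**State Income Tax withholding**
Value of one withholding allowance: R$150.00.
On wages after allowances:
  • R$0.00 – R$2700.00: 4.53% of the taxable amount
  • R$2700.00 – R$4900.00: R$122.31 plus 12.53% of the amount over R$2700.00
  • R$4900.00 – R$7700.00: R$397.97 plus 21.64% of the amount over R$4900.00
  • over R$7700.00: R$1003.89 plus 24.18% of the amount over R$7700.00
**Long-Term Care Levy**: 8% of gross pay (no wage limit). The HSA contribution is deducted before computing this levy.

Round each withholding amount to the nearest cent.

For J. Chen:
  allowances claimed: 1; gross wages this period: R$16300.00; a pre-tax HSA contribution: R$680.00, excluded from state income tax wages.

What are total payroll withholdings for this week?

State Income Tax: taxable = R$16300.00 − R$680.00 − 1×R$150.00 = R$15470.00
  R$1003.89 + 24.18% × (R$15470.00 − R$7700.00) = R$1003.89 + 24.18% × R$7770.00 = R$2882.68
Long-Term Care Levy: 8% × R$15620.00 = R$1249.60
Total: R$2882.68 + R$1249.60 = R$4132.28

R$4132.28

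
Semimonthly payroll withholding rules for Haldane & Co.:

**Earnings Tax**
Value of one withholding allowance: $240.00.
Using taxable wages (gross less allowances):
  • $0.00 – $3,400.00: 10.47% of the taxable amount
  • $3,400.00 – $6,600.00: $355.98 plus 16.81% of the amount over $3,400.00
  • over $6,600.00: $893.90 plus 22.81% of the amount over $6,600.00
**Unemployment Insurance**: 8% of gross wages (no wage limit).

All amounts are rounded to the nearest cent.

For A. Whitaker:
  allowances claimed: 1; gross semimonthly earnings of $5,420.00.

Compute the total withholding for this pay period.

$1,088.80

Earnings Tax: taxable = $5,420.00 − 1×$240.00 = $5,180.00
  $355.98 + 16.81% × ($5,180.00 − $3,400.00) = $355.98 + 16.81% × $1,780.00 = $655.20
Unemployment Insurance: 8% × $5,420.00 = $433.60
Total: $655.20 + $433.60 = $1,088.80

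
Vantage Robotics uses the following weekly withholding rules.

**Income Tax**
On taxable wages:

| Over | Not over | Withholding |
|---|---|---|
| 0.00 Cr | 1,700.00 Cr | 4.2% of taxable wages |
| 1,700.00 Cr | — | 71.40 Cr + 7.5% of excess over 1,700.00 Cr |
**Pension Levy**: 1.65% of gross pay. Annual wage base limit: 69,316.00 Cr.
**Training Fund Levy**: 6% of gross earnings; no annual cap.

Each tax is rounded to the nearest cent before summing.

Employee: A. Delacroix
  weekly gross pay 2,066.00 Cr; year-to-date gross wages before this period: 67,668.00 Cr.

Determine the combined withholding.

250.00 Cr

Income Tax: taxable = 2,066.00 Cr
  71.40 Cr + 7.5% × (2,066.00 Cr − 1,700.00 Cr) = 71.40 Cr + 7.5% × 366.00 Cr = 98.85 Cr
Pension Levy: cap 69,316.00 Cr − YTD 67,668.00 Cr = 1,648.00 Cr subject; 1.65% × 1,648.00 Cr = 27.19 Cr
Training Fund Levy: 6% × 2,066.00 Cr = 123.96 Cr
Total: 98.85 Cr + 27.19 Cr + 123.96 Cr = 250.00 Cr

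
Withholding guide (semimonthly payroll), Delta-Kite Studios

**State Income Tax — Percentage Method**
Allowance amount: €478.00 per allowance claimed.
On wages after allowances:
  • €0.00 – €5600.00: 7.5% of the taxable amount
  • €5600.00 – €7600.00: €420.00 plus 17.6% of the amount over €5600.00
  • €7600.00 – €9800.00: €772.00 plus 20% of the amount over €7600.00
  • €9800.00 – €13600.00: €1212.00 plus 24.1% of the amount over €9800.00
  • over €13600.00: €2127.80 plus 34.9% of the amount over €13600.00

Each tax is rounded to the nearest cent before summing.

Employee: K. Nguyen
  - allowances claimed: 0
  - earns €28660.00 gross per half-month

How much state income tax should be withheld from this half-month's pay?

€7383.74

State Income Tax: taxable = €28660.00
  €2127.80 + 34.9% × (€28660.00 − €13600.00) = €2127.80 + 34.9% × €15060.00 = €7383.74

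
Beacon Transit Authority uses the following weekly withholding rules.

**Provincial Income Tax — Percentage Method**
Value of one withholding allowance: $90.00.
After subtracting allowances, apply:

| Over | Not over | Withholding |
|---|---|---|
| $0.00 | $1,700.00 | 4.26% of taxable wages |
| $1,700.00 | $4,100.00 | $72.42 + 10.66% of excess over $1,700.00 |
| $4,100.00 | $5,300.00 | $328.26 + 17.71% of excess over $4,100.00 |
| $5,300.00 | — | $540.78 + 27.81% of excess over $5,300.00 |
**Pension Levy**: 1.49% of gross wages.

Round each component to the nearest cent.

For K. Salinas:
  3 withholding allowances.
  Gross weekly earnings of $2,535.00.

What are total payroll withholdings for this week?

$170.42

Provincial Income Tax: taxable = $2,535.00 − 3×$90.00 = $2,265.00
  $72.42 + 10.66% × ($2,265.00 − $1,700.00) = $72.42 + 10.66% × $565.00 = $132.65
Pension Levy: 1.49% × $2,535.00 = $37.77
Total: $132.65 + $37.77 = $170.42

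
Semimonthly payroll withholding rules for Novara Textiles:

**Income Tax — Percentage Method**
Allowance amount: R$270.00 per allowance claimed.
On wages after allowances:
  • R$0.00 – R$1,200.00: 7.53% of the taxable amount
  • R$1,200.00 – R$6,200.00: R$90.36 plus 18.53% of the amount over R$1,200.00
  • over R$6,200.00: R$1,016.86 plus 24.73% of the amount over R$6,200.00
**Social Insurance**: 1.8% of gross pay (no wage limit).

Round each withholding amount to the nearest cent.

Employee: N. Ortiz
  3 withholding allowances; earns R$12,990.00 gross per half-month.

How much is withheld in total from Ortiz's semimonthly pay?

Income Tax: taxable = R$12,990.00 − 3×R$270.00 = R$12,180.00
  R$1,016.86 + 24.73% × (R$12,180.00 − R$6,200.00) = R$1,016.86 + 24.73% × R$5,980.00 = R$2,495.71
Social Insurance: 1.8% × R$12,990.00 = R$233.82
Total: R$2,495.71 + R$233.82 = R$2,729.53

R$2,729.53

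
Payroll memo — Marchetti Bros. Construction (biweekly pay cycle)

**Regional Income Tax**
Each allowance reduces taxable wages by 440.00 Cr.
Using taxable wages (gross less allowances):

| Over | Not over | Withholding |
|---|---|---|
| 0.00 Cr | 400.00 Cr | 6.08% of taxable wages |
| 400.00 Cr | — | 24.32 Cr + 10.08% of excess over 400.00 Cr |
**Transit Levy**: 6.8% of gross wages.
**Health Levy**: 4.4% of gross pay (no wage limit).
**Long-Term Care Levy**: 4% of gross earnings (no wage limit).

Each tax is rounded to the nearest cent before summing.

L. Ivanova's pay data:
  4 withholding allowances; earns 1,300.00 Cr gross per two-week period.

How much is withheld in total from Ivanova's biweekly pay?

Regional Income Tax: taxable = 1,300.00 Cr − 4×440.00 Cr = -460.00 Cr
  Taxable ≤ 0 → 0.00 Cr
Transit Levy: 6.8% × 1,300.00 Cr = 88.40 Cr
Health Levy: 4.4% × 1,300.00 Cr = 57.20 Cr
Long-Term Care Levy: 4% × 1,300.00 Cr = 52.00 Cr
Total: 0.00 Cr + 88.40 Cr + 57.20 Cr + 52.00 Cr = 197.60 Cr

197.60 Cr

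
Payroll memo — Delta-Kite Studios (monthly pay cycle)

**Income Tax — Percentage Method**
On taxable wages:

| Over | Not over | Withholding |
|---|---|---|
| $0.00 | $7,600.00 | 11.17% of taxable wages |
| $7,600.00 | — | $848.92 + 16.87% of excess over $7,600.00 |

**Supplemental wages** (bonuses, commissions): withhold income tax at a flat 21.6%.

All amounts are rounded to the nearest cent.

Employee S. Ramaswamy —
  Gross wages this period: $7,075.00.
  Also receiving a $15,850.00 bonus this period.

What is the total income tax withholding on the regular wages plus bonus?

Income Tax: taxable = $7,075.00
  11.17% × $7,075.00 = $790.28
Supplemental (21.6% flat on bonus): 21.6% × $15,850.00 = $3,423.60
Total income tax: $790.28 + $3,423.60 = $4,213.88

$4,213.88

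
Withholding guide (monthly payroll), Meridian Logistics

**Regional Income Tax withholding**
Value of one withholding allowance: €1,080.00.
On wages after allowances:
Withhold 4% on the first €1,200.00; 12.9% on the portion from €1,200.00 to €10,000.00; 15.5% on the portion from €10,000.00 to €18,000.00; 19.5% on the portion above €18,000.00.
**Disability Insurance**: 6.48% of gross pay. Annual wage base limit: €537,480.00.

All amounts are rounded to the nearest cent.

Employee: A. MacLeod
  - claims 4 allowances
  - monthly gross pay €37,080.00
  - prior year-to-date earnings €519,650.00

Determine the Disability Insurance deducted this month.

Disability Insurance: cap €537,480.00 − YTD €519,650.00 = €17,830.00 subject; 6.48% × €17,830.00 = €1,155.38

€1,155.38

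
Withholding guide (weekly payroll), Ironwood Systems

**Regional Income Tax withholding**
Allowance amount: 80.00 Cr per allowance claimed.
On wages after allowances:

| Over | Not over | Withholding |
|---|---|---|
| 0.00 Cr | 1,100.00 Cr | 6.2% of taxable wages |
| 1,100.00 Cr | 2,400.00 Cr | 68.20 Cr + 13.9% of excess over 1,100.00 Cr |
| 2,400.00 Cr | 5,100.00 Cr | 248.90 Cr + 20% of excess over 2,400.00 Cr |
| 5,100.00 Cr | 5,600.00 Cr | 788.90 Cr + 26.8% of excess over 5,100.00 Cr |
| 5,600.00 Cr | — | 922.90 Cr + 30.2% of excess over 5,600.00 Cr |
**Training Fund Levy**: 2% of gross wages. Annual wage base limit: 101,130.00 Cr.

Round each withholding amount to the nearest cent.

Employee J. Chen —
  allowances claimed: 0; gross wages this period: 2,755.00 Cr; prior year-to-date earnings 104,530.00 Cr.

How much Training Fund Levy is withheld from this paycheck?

0.00 Cr

Training Fund Levy: YTD 104,530.00 Cr ≥ cap 101,130.00 Cr → 0.00 Cr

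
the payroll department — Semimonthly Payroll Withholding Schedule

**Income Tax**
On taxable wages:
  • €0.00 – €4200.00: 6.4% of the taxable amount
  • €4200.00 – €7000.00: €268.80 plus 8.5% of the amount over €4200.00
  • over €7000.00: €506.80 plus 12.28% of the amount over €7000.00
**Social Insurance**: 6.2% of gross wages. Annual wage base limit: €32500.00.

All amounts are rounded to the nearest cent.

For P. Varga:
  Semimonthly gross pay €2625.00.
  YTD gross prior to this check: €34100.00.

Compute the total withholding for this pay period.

€168.00

Income Tax: taxable = €2625.00
  6.4% × €2625.00 = €168.00
Social Insurance: YTD €34100.00 ≥ cap €32500.00 → €0.00
Total: €168.00 + €0.00 = €168.00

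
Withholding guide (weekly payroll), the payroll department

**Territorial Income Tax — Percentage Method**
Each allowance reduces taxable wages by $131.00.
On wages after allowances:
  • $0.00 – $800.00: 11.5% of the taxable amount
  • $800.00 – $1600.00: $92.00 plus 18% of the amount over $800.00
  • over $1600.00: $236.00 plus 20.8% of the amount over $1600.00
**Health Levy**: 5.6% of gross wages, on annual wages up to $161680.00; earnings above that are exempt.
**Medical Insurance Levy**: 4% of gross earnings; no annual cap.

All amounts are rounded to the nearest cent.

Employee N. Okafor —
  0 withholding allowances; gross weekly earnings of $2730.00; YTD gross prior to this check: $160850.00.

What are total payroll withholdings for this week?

Territorial Income Tax: taxable = $2730.00
  $236.00 + 20.8% × ($2730.00 − $1600.00) = $236.00 + 20.8% × $1130.00 = $471.04
Health Levy: cap $161680.00 − YTD $160850.00 = $830.00 subject; 5.6% × $830.00 = $46.48
Medical Insurance Levy: 4% × $2730.00 = $109.20
Total: $471.04 + $46.48 + $109.20 = $626.72

$626.72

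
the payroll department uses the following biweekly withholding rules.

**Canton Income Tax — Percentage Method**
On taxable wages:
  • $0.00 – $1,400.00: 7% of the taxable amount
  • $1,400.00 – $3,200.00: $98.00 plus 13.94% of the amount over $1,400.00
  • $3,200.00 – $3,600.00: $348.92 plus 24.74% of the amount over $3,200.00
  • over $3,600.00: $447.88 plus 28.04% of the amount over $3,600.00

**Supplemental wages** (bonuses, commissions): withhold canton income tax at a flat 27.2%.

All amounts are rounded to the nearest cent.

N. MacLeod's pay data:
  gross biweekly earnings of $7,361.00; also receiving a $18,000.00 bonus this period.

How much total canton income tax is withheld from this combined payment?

Canton Income Tax: taxable = $7,361.00
  $447.88 + 28.04% × ($7,361.00 − $3,600.00) = $447.88 + 28.04% × $3,761.00 = $1,502.46
Supplemental (27.2% flat on bonus): 27.2% × $18,000.00 = $4,896.00
Total canton income tax: $1,502.46 + $4,896.00 = $6,398.46

$6,398.46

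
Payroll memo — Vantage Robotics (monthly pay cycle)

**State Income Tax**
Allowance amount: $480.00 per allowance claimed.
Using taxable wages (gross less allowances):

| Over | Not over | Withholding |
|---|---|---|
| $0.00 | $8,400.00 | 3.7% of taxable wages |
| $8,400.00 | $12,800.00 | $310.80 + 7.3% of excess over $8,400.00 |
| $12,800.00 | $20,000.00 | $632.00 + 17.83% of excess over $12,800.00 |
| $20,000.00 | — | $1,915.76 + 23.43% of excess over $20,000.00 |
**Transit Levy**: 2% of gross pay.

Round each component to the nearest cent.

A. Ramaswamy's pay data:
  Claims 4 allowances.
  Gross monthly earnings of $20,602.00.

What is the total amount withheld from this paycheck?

State Income Tax: taxable = $20,602.00 − 4×$480.00 = $18,682.00
  $632.00 + 17.83% × ($18,682.00 − $12,800.00) = $632.00 + 17.83% × $5,882.00 = $1,680.76
Transit Levy: 2% × $20,602.00 = $412.04
Total: $1,680.76 + $412.04 = $2,092.80

$2,092.80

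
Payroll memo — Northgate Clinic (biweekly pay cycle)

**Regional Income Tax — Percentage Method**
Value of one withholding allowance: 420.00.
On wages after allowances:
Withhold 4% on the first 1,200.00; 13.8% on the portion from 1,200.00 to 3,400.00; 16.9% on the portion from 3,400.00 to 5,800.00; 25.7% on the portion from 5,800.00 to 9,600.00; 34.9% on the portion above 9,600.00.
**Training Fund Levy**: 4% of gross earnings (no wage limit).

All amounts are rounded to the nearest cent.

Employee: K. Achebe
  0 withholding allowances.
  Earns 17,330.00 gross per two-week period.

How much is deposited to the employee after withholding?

Regional Income Tax: taxable = 17,330.00
  1,733.80 + 34.9% × (17,330.00 − 9,600.00) = 1,733.80 + 34.9% × 7,730.00 = 4,431.57
Training Fund Levy: 4% × 17,330.00 = 693.20
Total withheld: 4,431.57 + 693.20 = 5,124.77
Net pay: 17,330.00 − 5,124.77 = 12,205.23

12,205.23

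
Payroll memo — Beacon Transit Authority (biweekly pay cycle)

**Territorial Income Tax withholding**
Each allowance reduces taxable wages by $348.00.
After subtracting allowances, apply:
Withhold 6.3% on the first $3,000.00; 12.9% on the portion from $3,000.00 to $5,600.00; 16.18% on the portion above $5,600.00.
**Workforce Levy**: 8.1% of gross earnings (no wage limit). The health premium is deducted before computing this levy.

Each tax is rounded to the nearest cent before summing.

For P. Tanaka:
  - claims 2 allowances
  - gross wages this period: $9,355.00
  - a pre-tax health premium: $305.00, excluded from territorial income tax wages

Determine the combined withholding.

Territorial Income Tax: taxable = $9,355.00 − $305.00 − 2×$348.00 = $8,354.00
  $524.40 + 16.18% × ($8,354.00 − $5,600.00) = $524.40 + 16.18% × $2,754.00 = $970.00
Workforce Levy: 8.1% × $9,050.00 = $733.05
Total: $970.00 + $733.05 = $1,703.05

$1,703.05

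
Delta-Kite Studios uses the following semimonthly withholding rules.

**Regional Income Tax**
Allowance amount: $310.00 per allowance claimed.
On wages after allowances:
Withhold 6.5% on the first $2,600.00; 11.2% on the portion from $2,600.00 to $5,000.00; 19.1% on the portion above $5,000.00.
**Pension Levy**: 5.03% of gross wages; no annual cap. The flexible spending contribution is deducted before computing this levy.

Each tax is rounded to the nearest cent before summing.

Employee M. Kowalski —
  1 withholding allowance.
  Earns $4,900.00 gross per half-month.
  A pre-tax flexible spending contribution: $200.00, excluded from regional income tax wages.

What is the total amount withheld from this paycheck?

$605.89

Regional Income Tax: taxable = $4,900.00 − $200.00 − 1×$310.00 = $4,390.00
  $169.00 + 11.2% × ($4,390.00 − $2,600.00) = $169.00 + 11.2% × $1,790.00 = $369.48
Pension Levy: 5.03% × $4,700.00 = $236.41
Total: $369.48 + $236.41 = $605.89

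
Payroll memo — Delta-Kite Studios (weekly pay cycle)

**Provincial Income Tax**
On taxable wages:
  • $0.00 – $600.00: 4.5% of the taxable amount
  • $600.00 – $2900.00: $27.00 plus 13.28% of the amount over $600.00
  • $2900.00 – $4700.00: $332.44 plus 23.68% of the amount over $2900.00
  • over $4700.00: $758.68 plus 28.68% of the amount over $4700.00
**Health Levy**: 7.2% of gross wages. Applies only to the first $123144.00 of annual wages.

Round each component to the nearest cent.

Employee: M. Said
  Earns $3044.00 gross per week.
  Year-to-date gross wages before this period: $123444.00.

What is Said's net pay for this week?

$2677.46

Provincial Income Tax: taxable = $3044.00
  $332.44 + 23.68% × ($3044.00 − $2900.00) = $332.44 + 23.68% × $144.00 = $366.54
Health Levy: YTD $123444.00 ≥ cap $123144.00 → $0.00
Total withheld: $366.54 + $0.00 = $366.54
Net pay: $3044.00 − $366.54 = $2677.46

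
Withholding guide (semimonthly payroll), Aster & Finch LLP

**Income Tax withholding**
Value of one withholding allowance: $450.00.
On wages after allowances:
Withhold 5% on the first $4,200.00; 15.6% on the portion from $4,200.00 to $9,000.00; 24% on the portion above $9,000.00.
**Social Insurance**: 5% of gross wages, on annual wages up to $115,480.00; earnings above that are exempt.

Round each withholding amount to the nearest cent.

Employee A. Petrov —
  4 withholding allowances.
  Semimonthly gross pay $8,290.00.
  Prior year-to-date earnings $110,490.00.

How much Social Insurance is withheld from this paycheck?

$249.50

Social Insurance: cap $115,480.00 − YTD $110,490.00 = $4,990.00 subject; 5% × $4,990.00 = $249.50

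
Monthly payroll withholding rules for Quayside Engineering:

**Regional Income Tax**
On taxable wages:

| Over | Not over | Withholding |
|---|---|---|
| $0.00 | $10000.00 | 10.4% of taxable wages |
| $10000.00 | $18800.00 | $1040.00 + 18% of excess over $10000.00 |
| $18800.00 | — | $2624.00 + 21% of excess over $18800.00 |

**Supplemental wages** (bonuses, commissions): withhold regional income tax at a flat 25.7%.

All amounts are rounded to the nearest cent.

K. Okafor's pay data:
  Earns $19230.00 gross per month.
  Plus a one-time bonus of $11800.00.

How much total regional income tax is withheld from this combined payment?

Regional Income Tax: taxable = $19230.00
  $2624.00 + 21% × ($19230.00 − $18800.00) = $2624.00 + 21% × $430.00 = $2714.30
Supplemental (25.7% flat on bonus): 25.7% × $11800.00 = $3032.60
Total regional income tax: $2714.30 + $3032.60 = $5746.90

$5746.90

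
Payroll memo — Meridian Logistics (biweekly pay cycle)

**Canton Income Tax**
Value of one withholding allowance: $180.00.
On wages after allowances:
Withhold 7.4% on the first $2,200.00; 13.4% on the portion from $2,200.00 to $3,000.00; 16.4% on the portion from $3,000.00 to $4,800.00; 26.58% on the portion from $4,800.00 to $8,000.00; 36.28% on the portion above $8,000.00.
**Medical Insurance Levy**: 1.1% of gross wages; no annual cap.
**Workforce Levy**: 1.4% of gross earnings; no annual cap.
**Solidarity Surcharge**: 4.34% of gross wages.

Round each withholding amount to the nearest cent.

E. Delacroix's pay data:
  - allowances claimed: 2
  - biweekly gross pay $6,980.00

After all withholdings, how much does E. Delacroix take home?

Canton Income Tax: taxable = $6,980.00 − 2×$180.00 = $6,620.00
  $565.20 + 26.58% × ($6,620.00 − $4,800.00) = $565.20 + 26.58% × $1,820.00 = $1,048.96
Medical Insurance Levy: 1.1% × $6,980.00 = $76.78
Workforce Levy: 1.4% × $6,980.00 = $97.72
Solidarity Surcharge: 4.34% × $6,980.00 = $302.93
Total withheld: $1,048.96 + $76.78 + $97.72 + $302.93 = $1,526.39
Net pay: $6,980.00 − $1,526.39 = $5,453.61

$5,453.61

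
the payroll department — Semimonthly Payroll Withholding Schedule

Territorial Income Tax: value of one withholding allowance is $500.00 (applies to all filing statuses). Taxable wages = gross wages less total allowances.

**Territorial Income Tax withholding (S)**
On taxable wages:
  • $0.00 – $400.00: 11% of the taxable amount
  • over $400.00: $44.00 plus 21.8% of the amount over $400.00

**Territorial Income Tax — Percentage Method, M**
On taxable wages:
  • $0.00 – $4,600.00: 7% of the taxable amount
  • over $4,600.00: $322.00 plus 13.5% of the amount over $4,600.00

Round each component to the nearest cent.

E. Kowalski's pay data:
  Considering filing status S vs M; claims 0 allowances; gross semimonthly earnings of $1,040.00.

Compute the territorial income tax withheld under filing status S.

Territorial Income Tax (S): taxable = $1,040.00
  $44.00 + 21.8% × ($1,040.00 − $400.00) = $44.00 + 21.8% × $640.00 = $183.52

$183.52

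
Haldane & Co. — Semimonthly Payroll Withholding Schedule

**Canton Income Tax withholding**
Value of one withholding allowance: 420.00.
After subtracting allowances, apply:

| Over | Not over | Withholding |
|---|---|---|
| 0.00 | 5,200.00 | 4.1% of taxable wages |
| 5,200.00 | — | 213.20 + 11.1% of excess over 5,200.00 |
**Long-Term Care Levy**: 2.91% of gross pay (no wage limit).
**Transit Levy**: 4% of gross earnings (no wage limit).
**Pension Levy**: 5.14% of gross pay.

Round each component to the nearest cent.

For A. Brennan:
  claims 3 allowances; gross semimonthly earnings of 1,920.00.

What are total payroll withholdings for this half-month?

Canton Income Tax: taxable = 1,920.00 − 3×420.00 = 660.00
  4.1% × 660.00 = 27.06
Long-Term Care Levy: 2.91% × 1,920.00 = 55.87
Transit Levy: 4% × 1,920.00 = 76.80
Pension Levy: 5.14% × 1,920.00 = 98.69
Total: 27.06 + 55.87 + 76.80 + 98.69 = 258.42

258.42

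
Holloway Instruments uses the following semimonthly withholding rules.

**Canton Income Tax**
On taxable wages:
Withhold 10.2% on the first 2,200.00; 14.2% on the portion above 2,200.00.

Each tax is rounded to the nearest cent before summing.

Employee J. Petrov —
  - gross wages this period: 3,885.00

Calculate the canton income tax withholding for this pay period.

Canton Income Tax: taxable = 3,885.00
  224.40 + 14.2% × (3,885.00 − 2,200.00) = 224.40 + 14.2% × 1,685.00 = 463.67

463.67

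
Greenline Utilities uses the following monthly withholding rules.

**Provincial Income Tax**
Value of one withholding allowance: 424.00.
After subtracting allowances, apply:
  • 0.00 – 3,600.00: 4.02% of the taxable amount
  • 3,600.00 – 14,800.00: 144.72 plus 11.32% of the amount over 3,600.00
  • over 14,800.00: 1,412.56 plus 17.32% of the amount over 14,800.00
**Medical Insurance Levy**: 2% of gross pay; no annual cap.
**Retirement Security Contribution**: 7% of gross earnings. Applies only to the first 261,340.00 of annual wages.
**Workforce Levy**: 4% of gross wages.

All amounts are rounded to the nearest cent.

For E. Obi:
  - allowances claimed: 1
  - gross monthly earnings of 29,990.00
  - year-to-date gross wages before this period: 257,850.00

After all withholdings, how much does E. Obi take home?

Provincial Income Tax: taxable = 29,990.00 − 1×424.00 = 29,566.00
  1,412.56 + 17.32% × (29,566.00 − 14,800.00) = 1,412.56 + 17.32% × 14,766.00 = 3,970.03
Medical Insurance Levy: 2% × 29,990.00 = 599.80
Retirement Security Contribution: cap 261,340.00 − YTD 257,850.00 = 3,490.00 subject; 7% × 3,490.00 = 244.30
Workforce Levy: 4% × 29,990.00 = 1,199.60
Total withheld: 3,970.03 + 599.80 + 244.30 + 1,199.60 = 6,013.73
Net pay: 29,990.00 − 6,013.73 = 23,976.27

23,976.27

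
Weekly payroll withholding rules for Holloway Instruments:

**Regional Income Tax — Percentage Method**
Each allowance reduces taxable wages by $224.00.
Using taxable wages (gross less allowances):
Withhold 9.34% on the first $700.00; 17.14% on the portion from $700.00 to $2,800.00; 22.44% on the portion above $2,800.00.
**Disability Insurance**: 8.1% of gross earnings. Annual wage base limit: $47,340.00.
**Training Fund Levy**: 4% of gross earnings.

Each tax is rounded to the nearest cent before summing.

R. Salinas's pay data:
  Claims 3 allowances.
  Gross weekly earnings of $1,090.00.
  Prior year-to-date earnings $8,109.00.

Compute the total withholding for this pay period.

$170.93

Regional Income Tax: taxable = $1,090.00 − 3×$224.00 = $418.00
  9.34% × $418.00 = $39.04
Disability Insurance: 8.1% × $1,090.00 = $88.29
Training Fund Levy: 4% × $1,090.00 = $43.60
Total: $39.04 + $88.29 + $43.60 = $170.93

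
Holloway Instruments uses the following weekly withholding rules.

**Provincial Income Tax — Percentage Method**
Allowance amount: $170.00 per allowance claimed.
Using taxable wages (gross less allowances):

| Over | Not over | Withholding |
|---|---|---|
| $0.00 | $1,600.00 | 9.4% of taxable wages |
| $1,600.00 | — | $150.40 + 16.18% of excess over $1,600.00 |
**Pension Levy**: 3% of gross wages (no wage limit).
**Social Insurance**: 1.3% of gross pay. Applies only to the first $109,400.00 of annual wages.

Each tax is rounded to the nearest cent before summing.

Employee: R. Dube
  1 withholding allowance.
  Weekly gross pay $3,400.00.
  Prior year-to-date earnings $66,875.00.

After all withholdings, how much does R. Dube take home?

Provincial Income Tax: taxable = $3,400.00 − 1×$170.00 = $3,230.00
  $150.40 + 16.18% × ($3,230.00 − $1,600.00) = $150.40 + 16.18% × $1,630.00 = $414.13
Pension Levy: 3% × $3,400.00 = $102.00
Social Insurance: 1.3% × $3,400.00 = $44.20
Total withheld: $414.13 + $102.00 + $44.20 = $560.33
Net pay: $3,400.00 − $560.33 = $2,839.67

$2,839.67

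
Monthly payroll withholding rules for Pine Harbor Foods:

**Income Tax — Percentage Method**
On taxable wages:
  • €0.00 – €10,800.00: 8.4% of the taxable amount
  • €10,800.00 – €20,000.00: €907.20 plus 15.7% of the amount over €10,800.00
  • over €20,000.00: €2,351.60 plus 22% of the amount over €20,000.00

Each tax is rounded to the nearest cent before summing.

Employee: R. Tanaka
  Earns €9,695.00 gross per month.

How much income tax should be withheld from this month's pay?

€814.38

Income Tax: taxable = €9,695.00
  8.4% × €9,695.00 = €814.38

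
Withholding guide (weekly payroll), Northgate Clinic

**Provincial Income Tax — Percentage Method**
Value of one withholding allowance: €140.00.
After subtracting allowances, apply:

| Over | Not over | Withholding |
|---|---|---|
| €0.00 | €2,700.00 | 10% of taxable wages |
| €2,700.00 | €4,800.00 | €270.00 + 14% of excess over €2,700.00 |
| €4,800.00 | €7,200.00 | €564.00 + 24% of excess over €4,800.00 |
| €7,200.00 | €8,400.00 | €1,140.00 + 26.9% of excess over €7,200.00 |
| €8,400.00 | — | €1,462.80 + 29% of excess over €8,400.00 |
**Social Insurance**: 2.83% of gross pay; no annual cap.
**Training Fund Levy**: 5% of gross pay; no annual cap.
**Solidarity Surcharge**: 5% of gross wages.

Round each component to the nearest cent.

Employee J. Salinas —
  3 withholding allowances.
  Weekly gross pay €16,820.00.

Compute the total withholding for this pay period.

Provincial Income Tax: taxable = €16,820.00 − 3×€140.00 = €16,400.00
  €1,462.80 + 29% × (€16,400.00 − €8,400.00) = €1,462.80 + 29% × €8,000.00 = €3,782.80
Social Insurance: 2.83% × €16,820.00 = €476.01
Training Fund Levy: 5% × €16,820.00 = €841.00
Solidarity Surcharge: 5% × €16,820.00 = €841.00
Total: €3,782.80 + €476.01 + €841.00 + €841.00 = €5,940.81

€5,940.81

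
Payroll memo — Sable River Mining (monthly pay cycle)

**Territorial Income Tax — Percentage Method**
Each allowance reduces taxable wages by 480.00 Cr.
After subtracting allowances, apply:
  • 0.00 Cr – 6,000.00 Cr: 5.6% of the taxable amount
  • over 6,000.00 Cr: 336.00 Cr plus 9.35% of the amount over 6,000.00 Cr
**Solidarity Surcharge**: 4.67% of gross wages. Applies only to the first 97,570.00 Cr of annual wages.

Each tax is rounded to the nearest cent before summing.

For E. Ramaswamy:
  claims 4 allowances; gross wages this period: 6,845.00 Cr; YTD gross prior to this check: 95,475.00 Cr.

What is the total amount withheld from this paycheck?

373.64 Cr

Territorial Income Tax: taxable = 6,845.00 Cr − 4×480.00 Cr = 4,925.00 Cr
  5.6% × 4,925.00 Cr = 275.80 Cr
Solidarity Surcharge: cap 97,570.00 Cr − YTD 95,475.00 Cr = 2,095.00 Cr subject; 4.67% × 2,095.00 Cr = 97.84 Cr
Total: 275.80 Cr + 97.84 Cr = 373.64 Cr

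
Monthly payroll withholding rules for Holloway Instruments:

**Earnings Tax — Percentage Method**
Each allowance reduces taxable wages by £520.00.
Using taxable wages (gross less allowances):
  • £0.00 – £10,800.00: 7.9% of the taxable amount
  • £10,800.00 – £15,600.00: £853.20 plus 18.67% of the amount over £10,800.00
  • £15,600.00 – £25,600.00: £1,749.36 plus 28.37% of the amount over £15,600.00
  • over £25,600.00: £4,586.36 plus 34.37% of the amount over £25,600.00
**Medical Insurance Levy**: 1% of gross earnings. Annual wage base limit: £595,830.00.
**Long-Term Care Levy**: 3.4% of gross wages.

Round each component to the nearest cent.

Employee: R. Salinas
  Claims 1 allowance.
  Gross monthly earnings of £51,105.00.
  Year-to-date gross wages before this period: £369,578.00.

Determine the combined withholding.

Earnings Tax: taxable = £51,105.00 − 1×£520.00 = £50,585.00
  £4,586.36 + 34.37% × (£50,585.00 − £25,600.00) = £4,586.36 + 34.37% × £24,985.00 = £13,173.70
Medical Insurance Levy: 1% × £51,105.00 = £511.05
Long-Term Care Levy: 3.4% × £51,105.00 = £1,737.57
Total: £13,173.70 + £511.05 + £1,737.57 = £15,422.32

£15,422.32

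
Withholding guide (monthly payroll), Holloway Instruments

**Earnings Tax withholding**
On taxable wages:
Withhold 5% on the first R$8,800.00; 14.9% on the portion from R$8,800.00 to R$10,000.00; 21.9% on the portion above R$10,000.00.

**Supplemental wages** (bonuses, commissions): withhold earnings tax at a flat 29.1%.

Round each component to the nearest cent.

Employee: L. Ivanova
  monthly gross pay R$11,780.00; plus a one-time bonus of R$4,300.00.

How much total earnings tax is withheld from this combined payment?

Earnings Tax: taxable = R$11,780.00
  R$618.80 + 21.9% × (R$11,780.00 − R$10,000.00) = R$618.80 + 21.9% × R$1,780.00 = R$1,008.62
Supplemental (29.1% flat on bonus): 29.1% × R$4,300.00 = R$1,251.30
Total earnings tax: R$1,008.62 + R$1,251.30 = R$2,259.92

R$2,259.92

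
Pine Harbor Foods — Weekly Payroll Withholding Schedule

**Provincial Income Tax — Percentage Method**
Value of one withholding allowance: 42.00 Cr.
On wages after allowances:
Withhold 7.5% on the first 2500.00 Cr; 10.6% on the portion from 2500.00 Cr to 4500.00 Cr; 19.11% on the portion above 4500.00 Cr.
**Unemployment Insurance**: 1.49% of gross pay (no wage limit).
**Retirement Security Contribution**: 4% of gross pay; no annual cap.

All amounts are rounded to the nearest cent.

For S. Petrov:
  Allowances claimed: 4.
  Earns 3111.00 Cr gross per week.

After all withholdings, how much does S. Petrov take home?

2705.75 Cr

Provincial Income Tax: taxable = 3111.00 Cr − 4×42.00 Cr = 2943.00 Cr
  187.50 Cr + 10.6% × (2943.00 Cr − 2500.00 Cr) = 187.50 Cr + 10.6% × 443.00 Cr = 234.46 Cr
Unemployment Insurance: 1.49% × 3111.00 Cr = 46.35 Cr
Retirement Security Contribution: 4% × 3111.00 Cr = 124.44 Cr
Total withheld: 234.46 Cr + 46.35 Cr + 124.44 Cr = 405.25 Cr
Net pay: 3111.00 Cr − 405.25 Cr = 2705.75 Cr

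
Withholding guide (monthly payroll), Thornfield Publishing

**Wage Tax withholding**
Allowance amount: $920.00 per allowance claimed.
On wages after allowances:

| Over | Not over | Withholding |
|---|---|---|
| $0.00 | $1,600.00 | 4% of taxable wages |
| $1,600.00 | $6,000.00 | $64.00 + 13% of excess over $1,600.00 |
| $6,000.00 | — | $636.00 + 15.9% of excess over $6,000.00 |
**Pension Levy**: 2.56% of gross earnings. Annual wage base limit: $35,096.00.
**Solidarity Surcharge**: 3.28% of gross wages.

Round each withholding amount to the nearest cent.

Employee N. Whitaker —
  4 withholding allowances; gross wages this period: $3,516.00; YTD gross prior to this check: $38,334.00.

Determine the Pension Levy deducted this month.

Pension Levy: YTD $38,334.00 ≥ cap $35,096.00 → $0.00

$0.00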